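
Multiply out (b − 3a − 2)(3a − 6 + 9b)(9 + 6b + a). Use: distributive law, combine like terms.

(b − 3a − 2)(3a − 6 + 9b)(9 + 6b + a)
= (3ab − 6b + 9b^2 − 9a^2 + 18a − 27ab − 6a + 12 − 18b)(9 + 6b + a)    [distributive law]
= (−24ab − 24b + 9b^2 − 9a^2 + 12a + 12)(9 + 6b + a)    [combine like terms]
= −216ab − 144ab^2 − 24a^2b − 216b − 144b^2 − 24ab + 81b^2 + 54b^3 + 9ab^2 − 81a^2 − 54a^2b − 9a^3 + 108a + 72ab + 12a^2 + 108 + 72b + 12a    [distributive law]
= −168ab − 135ab^2 − 78a^2b − 144b − 63b^2 + 54b^3 − 69a^2 − 9a^3 + 120a + 108    [combine like terms]

−168ab − 135ab^2 − 78a^2b − 144b − 63b^2 + 54b^3 − 69a^2 − 9a^3 + 120a + 108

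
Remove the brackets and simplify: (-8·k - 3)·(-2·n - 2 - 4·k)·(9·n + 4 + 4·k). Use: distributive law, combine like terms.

144·k·n^2 + 340·k·n + 352·k^2·n + 136·k + 240·k^2 + 128·k^3 + 54·n^2 + 78·n + 24

(-8·k - 3)·(-2·n - 2 - 4·k)·(9·n + 4 + 4·k)
= (16·k·n + 16·k + 32·k^2 + 6·n + 6 + 12·k)·(9·n + 4 + 4·k)    [distributive law]
= (16·k·n + 28·k + 32·k^2 + 6·n + 6)·(9·n + 4 + 4·k)    [combine like terms]
= 144·k·n^2 + 64·k·n + 64·k^2·n + 252·k·n + 112·k + 112·k^2 + 288·k^2·n + 128·k^2 + 128·k^3 + 54·n^2 + 24·n + 24·k·n + 54·n + 24 + 24·k    [distributive law]
= 144·k·n^2 + 340·k·n + 352·k^2·n + 136·k + 240·k^2 + 128·k^3 + 54·n^2 + 78·n + 24    [combine like terms]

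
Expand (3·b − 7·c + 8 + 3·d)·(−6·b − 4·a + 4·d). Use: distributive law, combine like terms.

−18·b^2 − 12·a·b − 6·b·d + 42·b·c + 28·a·c − 28·c·d − 48·b − 32·a + 32·d − 12·a·d + 12·d^2

(3·b − 7·c + 8 + 3·d)·(−6·b − 4·a + 4·d)
= −18·b^2 − 12·a·b + 12·b·d + 42·b·c + 28·a·c − 28·c·d − 48·b − 32·a + 32·d − 18·b·d − 12·a·d + 12·d^2    [distributive law]
= −18·b^2 − 12·a·b − 6·b·d + 42·b·c + 28·a·c − 28·c·d − 48·b − 32·a + 32·d − 12·a·d + 12·d^2    [combine like terms]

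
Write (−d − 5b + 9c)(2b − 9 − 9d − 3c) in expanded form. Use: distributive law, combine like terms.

(−d − 5b + 9c)(2b − 9 − 9d − 3c)
= −2bd + 9d + 9d^2 + 3cd − 10b^2 + 45b + 45bd + 15bc + 18bc − 81c − 81cd − 27c^2    [distributive law]
= 43bd + 9d + 9d^2 − 78cd − 10b^2 + 45b + 33bc − 81c − 27c^2    [combine like terms]

43bd + 9d + 9d^2 − 78cd − 10b^2 + 45b + 33bc − 81c − 27c^2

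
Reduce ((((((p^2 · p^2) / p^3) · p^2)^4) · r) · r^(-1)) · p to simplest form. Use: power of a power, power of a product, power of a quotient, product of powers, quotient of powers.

((((((p^2 · p^2) / p^3) · p^2)^4) · r) · r^(-1)) · p
= ((((((p^2 · p^2) / p^3)^4) · ((p^2)^4)) · r) · r^(-1)) · p    [power of a product]
= ((((((p^2 · p^2)^4) / ((p^3)^4)) · ((p^2)^4)) · r) · r^(-1)) · p    [power of a quotient]
= (((((((p^2)^4) · ((p^2)^4)) / ((p^3)^4)) · ((p^2)^4)) · r) · r^(-1)) · p    [power of a product]
= (((((p^8 · ((p^2)^4)) / ((p^3)^4)) · ((p^2)^4)) · r) · r^(-1)) · p    [power of a power]
= (((((p^8 · p^8) / ((p^3)^4)) · ((p^2)^4)) · r) · r^(-1)) · p    [power of a power]
= ((((p^16 / ((p^3)^4)) · ((p^2)^4)) · r) · r^(-1)) · p    [product of powers]
= ((((p^16 / p^12) · ((p^2)^4)) · r) · r^(-1)) · p    [power of a power]
= (((p^4 · ((p^2)^4)) · r) · r^(-1)) · p    [quotient of powers]
= (((p^4 · p^8) · r) · r^(-1)) · p    [power of a power]
= ((p^12 · r) · r^(-1)) · p    [product of powers]
= p^13    [product of powers]

p^13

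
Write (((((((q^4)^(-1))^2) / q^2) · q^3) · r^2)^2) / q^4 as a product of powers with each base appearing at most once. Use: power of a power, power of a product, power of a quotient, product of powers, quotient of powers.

(((((((q^4)^(-1))^2) / q^2) · q^3) · r^2)^2) / q^4
= (((((((q^4)^(-1))^2) / q^2) · q^3)^2) · ((r^2)^2)) / q^4    [power of a product]
= (((((((q^4)^(-1))^2) / q^2)^2) · ((q^3)^2)) · ((r^2)^2)) / q^4    [power of a product]
= (((((((q^4)^(-1))^2)^2) / ((q^2)^2)) · ((q^3)^2)) · ((r^2)^2)) / q^4    [power of a quotient]
= ((((((q^4)^(-1))^4) / ((q^2)^2)) · ((q^3)^2)) · ((r^2)^2)) / q^4    [power of a power]
= (((((q^4)^(-4)) / ((q^2)^2)) · ((q^3)^2)) · ((r^2)^2)) / q^4    [power of a power]
= (((q^(-16) / ((q^2)^2)) · ((q^3)^2)) · ((r^2)^2)) / q^4    [power of a power]
= (((q^(-16) / q^4) · ((q^3)^2)) · ((r^2)^2)) / q^4    [power of a power]
= ((q^(-20) · ((q^3)^2)) · ((r^2)^2)) / q^4    [quotient of powers]
= ((q^(-20) · q^6) · ((r^2)^2)) / q^4    [power of a power]
= (q^(-14) · ((r^2)^2)) / q^4    [product of powers]
= (q^(-14) · r^4) / q^4    [power of a power]
= q^(-18)r^4    [quotient of powers]

q^(-18)r^4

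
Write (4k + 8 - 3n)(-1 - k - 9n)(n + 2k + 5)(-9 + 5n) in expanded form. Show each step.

2455kn - 1764kn^2 + 396k^2 + 410k^2n + 684k - 350k^2n^2 + 72k^3 - 40k^3n + 105kn^3 + 2977n - 2359n^2 + 360 + 87n^3 + 135n^4

(4k + 8 - 3n)(-1 - k - 9n)(n + 2k + 5)(-9 + 5n)
= (-4k - 4k^2 - 36kn - 8 - 8k - 72n + 3n + 3kn + 27n^2)(n + 2k + 5)(-9 + 5n)    [distributive law]
= (-12k - 4k^2 - 33kn - 8 - 69n + 27n^2)(n + 2k + 5)(-9 + 5n)    [combine like terms]
= (-12kn - 24k^2 - 60k - 4k^2n - 8k^3 - 20k^2 - 33kn^2 - 66k^2n - 165kn - 8n - 16k - 40 - 69n^2 - 138kn - 345n + 27n^3 + 54kn^2 + 135n^2)(-9 + 5n)    [distributive law]
= (-315kn - 44k^2 - 76k - 70k^2n - 8k^3 + 21kn^2 - 353n - 40 + 66n^2 + 27n^3)(-9 + 5n)    [combine like terms]
= 2835kn - 1575kn^2 + 396k^2 - 220k^2n + 684k - 380kn + 630k^2n - 350k^2n^2 + 72k^3 - 40k^3n - 189kn^2 + 105kn^3 + 3177n - 1765n^2 + 360 - 200n - 594n^2 + 330n^3 - 243n^3 + 135n^4    [distributive law]
= 2455kn - 1764kn^2 + 396k^2 + 410k^2n + 684k - 350k^2n^2 + 72k^3 - 40k^3n + 105kn^3 + 2977n - 2359n^2 + 360 + 87n^3 + 135n^4    [combine like terms]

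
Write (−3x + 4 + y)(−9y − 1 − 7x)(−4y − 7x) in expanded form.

−17xy^2 − 224x^2y + 359xy + 175x^2 − 147x^3 + 148y^2 + 16y + 28x + 36y^3

(−3x + 4 + y)(−9y − 1 − 7x)(−4y − 7x)
= (27xy + 3x + 21x^2 − 36y − 4 − 28x − 9y^2 − y − 7xy)(−4y − 7x)    [distributive law]
= (20xy − 25x + 21x^2 − 37y − 4 − 9y^2)(−4y − 7x)    [combine like terms]
= −80xy^2 − 140x^2y + 100xy + 175x^2 − 84x^2y − 147x^3 + 148y^2 + 259xy + 16y + 28x + 36y^3 + 63xy^2    [distributive law]
= −17xy^2 − 224x^2y + 359xy + 175x^2 − 147x^3 + 148y^2 + 16y + 28x + 36y^3    [combine like terms]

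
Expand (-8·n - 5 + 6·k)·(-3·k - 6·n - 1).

(-8·n - 5 + 6·k)·(-3·k - 6·n - 1)
= 24·k·n + 48·n^2 + 8·n + 15·k + 30·n + 5 - 18·k^2 - 36·k·n - 6·k    [distributive law]
= -12·k·n + 48·n^2 + 38·n + 9·k + 5 - 18·k^2    [combine like terms]

-12·k·n + 48·n^2 + 38·n + 9·k + 5 - 18·k^2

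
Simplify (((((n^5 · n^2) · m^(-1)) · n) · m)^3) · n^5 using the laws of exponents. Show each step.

(((((n^5 · n^2) · m^(-1)) · n) · m)^3) · n^5
= (((((n^5 · n^2) · m^(-1)) · n)^3) · (m^3)) · n^5    [power of a product]
= (((((n^5 · n^2) · m^(-1))^3) · (n^3)) · (m^3)) · n^5    [power of a product]
= (((((n^5 · n^2)^3) · ((m^(-1))^3)) · (n^3)) · (m^3)) · n^5    [power of a product]
= ((((((n^5)^3) · ((n^2)^3)) · ((m^(-1))^3)) · (n^3)) · (m^3)) · n^5    [power of a product]
= ((((n^15 · ((n^2)^3)) · ((m^(-1))^3)) · (n^3)) · (m^3)) · n^5    [power of a power]
= ((((n^15 · n^6) · ((m^(-1))^3)) · (n^3)) · (m^3)) · n^5    [power of a power]
= (((n^21 · ((m^(-1))^3)) · (n^3)) · (m^3)) · n^5    [product of powers]
= (((n^21 · m^(-3)) · (n^3)) · (m^3)) · n^5    [power of a power]
= n^29    [product of powers]

n^29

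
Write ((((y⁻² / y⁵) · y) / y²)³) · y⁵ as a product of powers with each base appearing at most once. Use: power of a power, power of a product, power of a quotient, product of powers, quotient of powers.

((((y⁻² / y⁵) · y) / y²)³) · y⁵
= ((((y⁻² / y⁵) · y)³) / ((y²)³)) · y⁵    [power of a quotient]
= ((((y⁻² / y⁵)³) · (y³)) / ((y²)³)) · y⁵    [power of a product]
= (((((y⁻²)³) / ((y⁵)³)) · (y³)) / ((y²)³)) · y⁵    [power of a quotient]
= (((y⁻⁶ / ((y⁵)³)) · (y³)) / ((y²)³)) · y⁵    [power of a power]
= (((y⁻⁶ / y¹⁵) · (y³)) / ((y²)³)) · y⁵    [power of a power]
= ((y⁻²¹ · (y³)) / ((y²)³)) · y⁵    [quotient of powers]
= (y⁻¹⁸ / ((y²)³)) · y⁵    [product of powers]
= (y⁻¹⁸ / y⁶) · y⁵    [power of a power]
= y⁻²⁴ · y⁵    [quotient of powers]
= y⁻¹⁹    [product of powers]

y⁻¹⁹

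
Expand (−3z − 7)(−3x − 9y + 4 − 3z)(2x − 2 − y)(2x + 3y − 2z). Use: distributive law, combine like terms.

(−3z − 7)(−3x − 9y + 4 − 3z)(2x − 2 − y)(2x + 3y − 2z)
= (9xz + 27yz − 12z + 9z^2 + 21x + 63y − 28 + 21z)(2x − 2 − y)(2x + 3y − 2z)    [distributive law]
= (9xz + 27yz + 9z + 9z^2 + 21x + 63y − 28)(2x − 2 − y)(2x + 3y − 2z)    [combine like terms]
= (18x^2z − 18xz − 9xyz + 54xyz − 54yz − 27y^2z + 18xz − 18z − 9yz + 18xz^2 − 18z^2 − 9yz^2 + 42x^2 − 42x − 21xy + 126xy − 126y − 63y^2 − 56x + 56 + 28y)(2x + 3y − 2z)    [distributive law]
= (18x^2z + 45xyz − 63yz − 27y^2z − 18z + 18xz^2 − 18z^2 − 9yz^2 + 42x^2 − 98x + 105xy − 98y − 63y^2 + 56)(2x + 3y − 2z)    [combine like terms]
= 36x^3z + 54x^2yz − 36x^2z^2 + 90x^2yz + 135xy^2z − 90xyz^2 − 126xyz − 189y^2z + 126yz^2 − 54xy^2z − 81y^3z + 54y^2z^2 − 36xz − 54yz + 36z^2 + 36x^2z^2 + 54xyz^2 − 36xz^3 − 36xz^2 − 54yz^2 + 36z^3 − 18xyz^2 − 27y^2z^2 + 18yz^3 + 84x^3 + 126x^2y − 84x^2z − 196x^2 − 294xy + 196xz + 210x^2y + 315xy^2 − 210xyz − 196xy − 294y^2 + 196yz − 126xy^2 − 189y^3 + 126y^2z + 112x + 168y − 112z    [distributive law]
= 36x^3z + 144x^2yz + 81xy^2z − 54xyz^2 − 336xyz − 63y^2z + 72yz^2 − 81y^3z + 27y^2z^2 + 160xz + 142yz + 36z^2 − 36xz^3 − 36xz^2 + 36z^3 + 18yz^3 + 84x^3 + 336x^2y − 84x^2z − 196x^2 − 490xy + 189xy^2 − 294y^2 − 189y^3 + 112x + 168y − 112z    [combine like terms]

36x^3z + 144x^2yz + 81xy^2z − 54xyz^2 − 336xyz − 63y^2z + 72yz^2 − 81y^3z + 27y^2z^2 + 160xz + 142yz + 36z^2 − 36xz^3 − 36xz^2 + 36z^3 + 18yz^3 + 84x^3 + 336x^2y − 84x^2z − 196x^2 − 490xy + 189xy^2 − 294y^2 − 189y^3 + 112x + 168y − 112z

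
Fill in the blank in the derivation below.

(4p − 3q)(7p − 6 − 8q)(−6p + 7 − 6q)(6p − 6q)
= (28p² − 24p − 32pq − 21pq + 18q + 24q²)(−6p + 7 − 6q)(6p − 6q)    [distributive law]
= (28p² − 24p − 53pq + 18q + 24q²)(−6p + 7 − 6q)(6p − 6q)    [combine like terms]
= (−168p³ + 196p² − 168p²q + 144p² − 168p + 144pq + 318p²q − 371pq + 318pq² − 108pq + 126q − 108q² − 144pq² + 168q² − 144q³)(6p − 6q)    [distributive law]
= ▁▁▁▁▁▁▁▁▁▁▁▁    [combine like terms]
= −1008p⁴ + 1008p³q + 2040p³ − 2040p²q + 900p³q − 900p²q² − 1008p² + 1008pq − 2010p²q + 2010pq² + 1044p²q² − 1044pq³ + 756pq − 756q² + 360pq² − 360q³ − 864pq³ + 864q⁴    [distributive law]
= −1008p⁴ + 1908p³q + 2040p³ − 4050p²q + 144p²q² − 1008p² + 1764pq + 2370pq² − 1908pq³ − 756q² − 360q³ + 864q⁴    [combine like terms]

Applying combine like terms to the line above:

(−168p³ + 340p² + 150p²q − 168p − 335pq + 174pq² + 126q + 60q² − 144q³)(6p − 6q)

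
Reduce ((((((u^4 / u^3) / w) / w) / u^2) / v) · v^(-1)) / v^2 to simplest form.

((((((u^4 / u^3) / w) / w) / u^2) / v) · v^(-1)) / v^2
= (((((u / w) / w) / u^2) / v) · v^(-1)) / v^2    [quotient of powers]
= u^(-1)v^(-4)w^(-2)    [quotient of powers; product of powers]

u^(-1)v^(-4)w^(-2)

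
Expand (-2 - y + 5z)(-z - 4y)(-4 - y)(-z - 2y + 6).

(-2 - y + 5z)(-z - 4y)(-4 - y)(-z - 2y + 6)
= (2z + 8y + yz + 4y^2 - 5z^2 - 20yz)(-4 - y)(-z - 2y + 6)    [distributive law]
= (2z + 8y - 19yz + 4y^2 - 5z^2)(-4 - y)(-z - 2y + 6)    [combine like terms]
= (-8z - 2yz - 32y - 8y^2 + 76yz + 19y^2z - 16y^2 - 4y^3 + 20z^2 + 5yz^2)(-z - 2y + 6)    [distributive law]
= (-8z + 74yz - 32y - 24y^2 + 19y^2z - 4y^3 + 20z^2 + 5yz^2)(-z - 2y + 6)    [combine like terms]
= 8z^2 + 16yz - 48z - 74yz^2 - 148y^2z + 444yz + 32yz + 64y^2 - 192y + 24y^2z + 48y^3 - 144y^2 - 19y^2z^2 - 38y^3z + 114y^2z + 4y^3z + 8y^4 - 24y^3 - 20z^3 - 40yz^2 + 120z^2 - 5yz^3 - 10y^2z^2 + 30yz^2    [distributive law]
= 128z^2 + 492yz - 48z - 84yz^2 - 10y^2z - 80y^2 - 192y + 24y^3 - 29y^2z^2 - 34y^3z + 8y^4 - 20z^3 - 5yz^3    [combine like terms]

128z^2 + 492yz - 48z - 84yz^2 - 10y^2z - 80y^2 - 192y + 24y^3 - 29y^2z^2 - 34y^3z + 8y^4 - 20z^3 - 5yz^3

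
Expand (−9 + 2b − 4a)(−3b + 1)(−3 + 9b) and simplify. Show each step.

(−9 + 2b − 4a)(−3b + 1)(−3 + 9b)
= (27b − 9 − 6b^2 + 2b + 12ab − 4a)(−3 + 9b)    [distributive law]
= (29b − 9 − 6b^2 + 12ab − 4a)(−3 + 9b)    [combine like terms]
= −87b + 261b^2 + 27 − 81b + 18b^2 − 54b^3 − 36ab + 108ab^2 + 12a − 36ab    [distributive law]
= −168b + 279b^2 + 27 − 54b^3 − 72ab + 108ab^2 + 12a    [combine like terms]

−168b + 279b^2 + 27 − 54b^3 − 72ab + 108ab^2 + 12a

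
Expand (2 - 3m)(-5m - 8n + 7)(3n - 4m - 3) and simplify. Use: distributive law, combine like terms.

-101mn + 79m² + 37m - 48n² + 90n - 42 - 51m²n - 60m³ + 72mn²

(2 - 3m)(-5m - 8n + 7)(3n - 4m - 3)
= (-10m - 16n + 14 + 15m² + 24mn - 21m)(3n - 4m - 3)    [distributive law]
= (-31m - 16n + 14 + 15m² + 24mn)(3n - 4m - 3)    [combine like terms]
= -93mn + 124m² + 93m - 48n² + 64mn + 48n + 42n - 56m - 42 + 45m²n - 60m³ - 45m² + 72mn² - 96m²n - 72mn    [distributive law]
= -101mn + 79m² + 37m - 48n² + 90n - 42 - 51m²n - 60m³ + 72mn²    [combine like terms]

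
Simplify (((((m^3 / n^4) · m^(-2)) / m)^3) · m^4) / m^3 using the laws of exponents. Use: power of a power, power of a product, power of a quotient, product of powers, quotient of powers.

mn^(-12)

(((((m^3 / n^4) · m^(-2)) / m)^3) · m^4) / m^3
= (((((m^3 / n^4) · m^(-2))^3) / (m^3)) · m^4) / m^3    [power of a quotient]
= (((((m^3 / n^4)^3) · ((m^(-2))^3)) / (m^3)) · m^4) / m^3    [power of a product]
= ((((((m^3)^3) / ((n^4)^3)) · ((m^(-2))^3)) / (m^3)) · m^4) / m^3    [power of a quotient]
= ((((m^9 / ((n^4)^3)) · ((m^(-2))^3)) / (m^3)) · m^4) / m^3    [power of a power]
= ((((m^9 / n^12) · ((m^(-2))^3)) / (m^3)) · m^4) / m^3    [power of a power]
= ((((m^9 / n^12) · m^(-6)) / (m^3)) · m^4) / m^3    [power of a power]
= mn^(-12)    [quotient of powers; product of powers]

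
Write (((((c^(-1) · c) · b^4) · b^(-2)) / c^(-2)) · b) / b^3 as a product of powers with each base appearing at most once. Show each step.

(((((c^(-1) · c) · b^4) · b^(-2)) / c^(-2)) · b) / b^3
= ((((c^0 · b^4) · b^(-2)) / c^(-2)) · b) / b^3    [product of powers]
= c^2    [quotient of powers; product of powers]

c^2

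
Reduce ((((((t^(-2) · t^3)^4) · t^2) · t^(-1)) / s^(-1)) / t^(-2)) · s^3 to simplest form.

s^4t^7

((((((t^(-2) · t^3)^4) · t^2) · t^(-1)) / s^(-1)) / t^(-2)) · s^3
= (((((((t^(-2))^4) · ((t^3)^4)) · t^2) · t^(-1)) / s^(-1)) / t^(-2)) · s^3    [power of a product]
= (((((t^(-8) · ((t^3)^4)) · t^2) · t^(-1)) / s^(-1)) / t^(-2)) · s^3    [power of a power]
= (((((t^(-8) · t^12) · t^2) · t^(-1)) / s^(-1)) / t^(-2)) · s^3    [power of a power]
= ((((t^4 · t^2) · t^(-1)) / s^(-1)) / t^(-2)) · s^3    [product of powers]
= (((t^6 · t^(-1)) / s^(-1)) / t^(-2)) · s^3    [product of powers]
= ((t^5 / s^(-1)) / t^(-2)) · s^3    [product of powers]
= s^4t^7    [quotient of powers]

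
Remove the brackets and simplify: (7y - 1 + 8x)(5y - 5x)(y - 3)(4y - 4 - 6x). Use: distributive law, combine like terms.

(7y - 1 + 8x)(5y - 5x)(y - 3)(4y - 4 - 6x)
= (35y² - 35xy - 5y + 5x + 40xy - 40x²)(y - 3)(4y - 4 - 6x)    [distributive law]
= (35y² + 5xy - 5y + 5x - 40x²)(y - 3)(4y - 4 - 6x)    [combine like terms]
= (35y³ - 105y² + 5xy² - 15xy - 5y² + 15y + 5xy - 15x - 40x²y + 120x²)(4y - 4 - 6x)    [distributive law]
= (35y³ - 110y² + 5xy² - 10xy + 15y - 15x - 40x²y + 120x²)(4y - 4 - 6x)    [combine like terms]
= 140y⁴ - 140y³ - 210xy³ - 440y³ + 440y² + 660xy² + 20xy³ - 20xy² - 30x²y² - 40xy² + 40xy + 60x²y + 60y² - 60y - 90xy - 60xy + 60x + 90x² - 160x²y² + 160x²y + 240x³y + 480x²y - 480x² - 720x³    [distributive law]
= 140y⁴ - 580y³ - 190xy³ + 500y² + 600xy² - 190x²y² - 110xy + 700x²y - 60y + 60x - 390x² + 240x³y - 720x³    [combine like terms]

140y⁴ - 580y³ - 190xy³ + 500y² + 600xy² - 190x²y² - 110xy + 700x²y - 60y + 60x - 390x² + 240x³y - 720x³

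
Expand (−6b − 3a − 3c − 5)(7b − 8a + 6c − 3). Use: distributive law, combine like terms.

(−6b − 3a − 3c − 5)(7b − 8a + 6c − 3)
= −42b^2 + 48ab − 36bc + 18b − 21ab + 24a^2 − 18ac + 9a − 21bc + 24ac − 18c^2 + 9c − 35b + 40a − 30c + 15    [distributive law]
= −42b^2 + 27ab − 57bc − 17b + 24a^2 + 6ac + 49a − 18c^2 − 21c + 15    [combine like terms]

−42b^2 + 27ab − 57bc − 17b + 24a^2 + 6ac + 49a − 18c^2 − 21c + 15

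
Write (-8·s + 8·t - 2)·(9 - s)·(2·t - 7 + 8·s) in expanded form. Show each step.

(-8·s + 8·t - 2)·(9 - s)·(2·t - 7 + 8·s)
= (-72·s + 8·s^2 + 72·t - 8·s·t - 18 + 2·s)·(2·t - 7 + 8·s)    [distributive law]
= (-70·s + 8·s^2 + 72·t - 8·s·t - 18)·(2·t - 7 + 8·s)    [combine like terms]
= -140·s·t + 490·s - 560·s^2 + 16·s^2·t - 56·s^2 + 64·s^3 + 144·t^2 - 504·t + 576·s·t - 16·s·t^2 + 56·s·t - 64·s^2·t - 36·t + 126 - 144·s    [distributive law]
= 492·s·t + 346·s - 616·s^2 - 48·s^2·t + 64·s^3 + 144·t^2 - 540·t - 16·s·t^2 + 126    [combine like terms]

492·s·t + 346·s - 616·s^2 - 48·s^2·t + 64·s^3 + 144·t^2 - 540·t - 16·s·t^2 + 126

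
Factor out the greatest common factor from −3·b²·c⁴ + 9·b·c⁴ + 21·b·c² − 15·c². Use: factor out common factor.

−3·b²·c⁴ + 9·b·c⁴ + 21·b·c² − 15·c²
= 3(−b²·c⁴ + 3·b·c⁴ + 7·b·c² − 5·c²)    [factor out 3]
= 3·c²(−b²·c² + 3·b·c² + 7·b − 5)    [factor out c²]

3·c²(−b²·c² + 3·b·c² + 7·b − 5)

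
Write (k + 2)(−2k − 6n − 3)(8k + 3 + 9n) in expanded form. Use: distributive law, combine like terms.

−16k^3 − 62k^2 − 66k^2n − 177kn − 54kn^2 − 69k − 90n − 108n^2 − 18

(k + 2)(−2k − 6n − 3)(8k + 3 + 9n)
= (−2k^2 − 6kn − 3k − 4k − 12n − 6)(8k + 3 + 9n)    [distributive law]
= (−2k^2 − 6kn − 7k − 12n − 6)(8k + 3 + 9n)    [combine like terms]
= −16k^3 − 6k^2 − 18k^2n − 48k^2n − 18kn − 54kn^2 − 56k^2 − 21k − 63kn − 96kn − 36n − 108n^2 − 48k − 18 − 54n    [distributive law]
= −16k^3 − 62k^2 − 66k^2n − 177kn − 54kn^2 − 69k − 90n − 108n^2 − 18    [combine like terms]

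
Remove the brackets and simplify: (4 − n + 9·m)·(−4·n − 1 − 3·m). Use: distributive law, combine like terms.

−15·n − 4 − 21·m + 4·n² − 33·m·n − 27·m²

(4 − n + 9·m)·(−4·n − 1 − 3·m)
= −16·n − 4 − 12·m + 4·n² + n + 3·m·n − 36·m·n − 9·m − 27·m²    [distributive law]
= −15·n − 4 − 21·m + 4·n² − 33·m·n − 27·m²    [combine like terms]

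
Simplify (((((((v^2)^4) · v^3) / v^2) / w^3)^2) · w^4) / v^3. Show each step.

(((((((v^2)^4) · v^3) / v^2) / w^3)^2) · w^4) / v^3
= (((((((v^2)^4) · v^3) / v^2)^2) / ((w^3)^2)) · w^4) / v^3    [power of a quotient]
= (((((((v^2)^4) · v^3)^2) / ((v^2)^2)) / ((w^3)^2)) · w^4) / v^3    [power of a quotient]
= (((((((v^2)^4)^2) · ((v^3)^2)) / ((v^2)^2)) / ((w^3)^2)) · w^4) / v^3    [power of a product]
= ((((((v^2)^8) · ((v^3)^2)) / ((v^2)^2)) / ((w^3)^2)) · w^4) / v^3    [power of a power]
= ((((v^16 · ((v^3)^2)) / ((v^2)^2)) / ((w^3)^2)) · w^4) / v^3    [power of a power]
= ((((v^16 · v^6) / ((v^2)^2)) / ((w^3)^2)) · w^4) / v^3    [power of a power]
= (((v^22 / ((v^2)^2)) / ((w^3)^2)) · w^4) / v^3    [product of powers]
= (((v^22 / v^4) / ((w^3)^2)) · w^4) / v^3    [power of a power]
= ((v^18 / ((w^3)^2)) · w^4) / v^3    [quotient of powers]
= ((v^18 / w^6) · w^4) / v^3    [power of a power]
= v^15w^(-2)    [quotient of powers]

v^15w^(-2)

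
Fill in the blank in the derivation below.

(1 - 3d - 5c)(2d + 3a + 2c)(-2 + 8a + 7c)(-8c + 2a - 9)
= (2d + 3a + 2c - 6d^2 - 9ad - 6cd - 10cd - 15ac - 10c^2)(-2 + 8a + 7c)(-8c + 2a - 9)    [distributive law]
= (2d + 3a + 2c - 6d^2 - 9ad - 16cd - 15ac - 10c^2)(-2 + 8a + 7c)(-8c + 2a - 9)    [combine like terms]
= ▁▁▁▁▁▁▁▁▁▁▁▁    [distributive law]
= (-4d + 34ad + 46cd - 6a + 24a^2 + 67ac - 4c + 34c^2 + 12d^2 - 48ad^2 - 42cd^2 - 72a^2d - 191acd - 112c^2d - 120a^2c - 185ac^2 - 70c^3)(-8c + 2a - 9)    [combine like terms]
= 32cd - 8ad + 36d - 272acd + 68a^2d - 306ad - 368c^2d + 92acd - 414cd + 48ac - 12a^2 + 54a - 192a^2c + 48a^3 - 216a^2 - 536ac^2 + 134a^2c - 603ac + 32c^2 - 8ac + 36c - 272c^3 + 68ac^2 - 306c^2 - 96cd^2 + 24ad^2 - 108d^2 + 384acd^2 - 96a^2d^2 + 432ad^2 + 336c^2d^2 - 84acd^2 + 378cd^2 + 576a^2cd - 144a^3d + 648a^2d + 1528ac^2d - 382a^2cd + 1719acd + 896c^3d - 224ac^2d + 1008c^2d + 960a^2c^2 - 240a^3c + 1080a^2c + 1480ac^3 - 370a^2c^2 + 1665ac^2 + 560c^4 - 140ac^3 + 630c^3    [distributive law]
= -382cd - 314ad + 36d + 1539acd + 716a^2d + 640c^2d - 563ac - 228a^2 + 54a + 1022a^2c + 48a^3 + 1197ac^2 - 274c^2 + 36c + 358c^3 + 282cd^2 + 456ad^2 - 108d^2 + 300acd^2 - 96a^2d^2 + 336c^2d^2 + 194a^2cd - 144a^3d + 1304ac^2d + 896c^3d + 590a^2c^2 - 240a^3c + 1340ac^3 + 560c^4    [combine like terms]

Applying distributive law to the line above:

(-4d + 16ad + 14cd - 6a + 24a^2 + 21ac - 4c + 16ac + 14c^2 + 12d^2 - 48ad^2 - 42cd^2 + 18ad - 72a^2d - 63acd + 32cd - 128acd - 112c^2d + 30ac - 120a^2c - 105ac^2 + 20c^2 - 80ac^2 - 70c^3)(-8c + 2a - 9)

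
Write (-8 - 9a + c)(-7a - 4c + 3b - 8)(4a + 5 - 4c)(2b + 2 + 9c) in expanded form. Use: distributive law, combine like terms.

(-8 - 9a + c)(-7a - 4c + 3b - 8)(4a + 5 - 4c)(2b + 2 + 9c)
= (56a + 32c - 24b + 64 + 63a^2 + 36ac - 27ab + 72a - 7ac - 4c^2 + 3bc - 8c)(4a + 5 - 4c)(2b + 2 + 9c)    [distributive law]
= (128a + 24c - 24b + 64 + 63a^2 + 29ac - 27ab - 4c^2 + 3bc)(4a + 5 - 4c)(2b + 2 + 9c)    [combine like terms]
= (512a^2 + 640a - 512ac + 96ac + 120c - 96c^2 - 96ab - 120b + 96bc + 256a + 320 - 256c + 252a^3 + 315a^2 - 252a^2c + 116a^2c + 145ac - 116ac^2 - 108a^2b - 135ab + 108abc - 16ac^2 - 20c^2 + 16c^3 + 12abc + 15bc - 12bc^2)(2b + 2 + 9c)    [distributive law]
= (827a^2 + 896a - 271ac - 136c - 116c^2 - 231ab - 120b + 111bc + 320 + 252a^3 - 136a^2c - 132ac^2 - 108a^2b + 120abc + 16c^3 - 12bc^2)(2b + 2 + 9c)    [combine like terms]
= 1654a^2b + 1654a^2 + 7443a^2c + 1792ab + 1792a + 8064ac - 542abc - 542ac - 2439ac^2 - 272bc - 272c - 1224c^2 - 232bc^2 - 232c^2 - 1044c^3 - 462ab^2 - 462ab - 2079abc - 240b^2 - 240b - 1080bc + 222b^2c + 222bc + 999bc^2 + 640b + 640 + 2880c + 504a^3b + 504a^3 + 2268a^3c - 272a^2bc - 272a^2c - 1224a^2c^2 - 264abc^2 - 264ac^2 - 1188ac^3 - 216a^2b^2 - 216a^2b - 972a^2bc + 240ab^2c + 240abc + 1080abc^2 + 32bc^3 + 32c^3 + 144c^4 - 24b^2c^2 - 24bc^2 - 108bc^3    [distributive law]
= 1438a^2b + 1654a^2 + 7171a^2c + 1330ab + 1792a + 7522ac - 2381abc - 2703ac^2 - 1130bc + 2608c - 1456c^2 + 743bc^2 - 1012c^3 - 462ab^2 - 240b^2 + 400b + 222b^2c + 640 + 504a^3b + 504a^3 + 2268a^3c - 1244a^2bc - 1224a^2c^2 + 816abc^2 - 1188ac^3 - 216a^2b^2 + 240ab^2c - 76bc^3 + 144c^4 - 24b^2c^2    [combine like terms]

1438a^2b + 1654a^2 + 7171a^2c + 1330ab + 1792a + 7522ac - 2381abc - 2703ac^2 - 1130bc + 2608c - 1456c^2 + 743bc^2 - 1012c^3 - 462ab^2 - 240b^2 + 400b + 222b^2c + 640 + 504a^3b + 504a^3 + 2268a^3c - 1244a^2bc - 1224a^2c^2 + 816abc^2 - 1188ac^3 - 216a^2b^2 + 240ab^2c - 76bc^3 + 144c^4 - 24b^2c^2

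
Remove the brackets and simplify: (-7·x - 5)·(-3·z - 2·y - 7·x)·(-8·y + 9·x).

(-7·x - 5)·(-3·z - 2·y - 7·x)·(-8·y + 9·x)
= (21·x·z + 14·x·y + 49·x^2 + 15·z + 10·y + 35·x)·(-8·y + 9·x)    [distributive law]
= -168·x·y·z + 189·x^2·z - 112·x·y^2 + 126·x^2·y - 392·x^2·y + 441·x^3 - 120·y·z + 135·x·z - 80·y^2 + 90·x·y - 280·x·y + 315·x^2    [distributive law]
= -168·x·y·z + 189·x^2·z - 112·x·y^2 - 266·x^2·y + 441·x^3 - 120·y·z + 135·x·z - 80·y^2 - 190·x·y + 315·x^2    [combine like terms]

-168·x·y·z + 189·x^2·z - 112·x·y^2 - 266·x^2·y + 441·x^3 - 120·y·z + 135·x·z - 80·y^2 - 190·x·y + 315·x^2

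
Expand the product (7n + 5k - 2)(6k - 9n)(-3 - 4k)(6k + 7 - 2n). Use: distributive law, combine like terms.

(7n + 5k - 2)(6k - 9n)(-3 - 4k)(6k + 7 - 2n)
= (42kn - 63n^2 + 30k^2 - 45kn - 12k + 18n)(-3 - 4k)(6k + 7 - 2n)    [distributive law]
= (-3kn - 63n^2 + 30k^2 - 12k + 18n)(-3 - 4k)(6k + 7 - 2n)    [combine like terms]
= (9kn + 12k^2n + 189n^2 + 252kn^2 - 90k^2 - 120k^3 + 36k + 48k^2 - 54n - 72kn)(6k + 7 - 2n)    [distributive law]
= (-63kn + 12k^2n + 189n^2 + 252kn^2 - 42k^2 - 120k^3 + 36k - 54n)(6k + 7 - 2n)    [combine like terms]
= -378k^2n - 441kn + 126kn^2 + 72k^3n + 84k^2n - 24k^2n^2 + 1134kn^2 + 1323n^2 - 378n^3 + 1512k^2n^2 + 1764kn^2 - 504kn^3 - 252k^3 - 294k^2 + 84k^2n - 720k^4 - 840k^3 + 240k^3n + 216k^2 + 252k - 72kn - 324kn - 378n + 108n^2    [distributive law]
= -210k^2n - 837kn + 3024kn^2 + 312k^3n + 1488k^2n^2 + 1431n^2 - 378n^3 - 504kn^3 - 1092k^3 - 78k^2 - 720k^4 + 252k - 378n    [combine like terms]

-210k^2n - 837kn + 3024kn^2 + 312k^3n + 1488k^2n^2 + 1431n^2 - 378n^3 - 504kn^3 - 1092k^3 - 78k^2 - 720k^4 + 252k - 378n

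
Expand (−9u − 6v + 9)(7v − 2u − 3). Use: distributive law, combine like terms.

−51uv + 18u^2 + 9u − 42v^2 + 81v − 27

(−9u − 6v + 9)(7v − 2u − 3)
= −63uv + 18u^2 + 27u − 42v^2 + 12uv + 18v + 63v − 18u − 27    [distributive law]
= −51uv + 18u^2 + 9u − 42v^2 + 81v − 27    [combine like terms]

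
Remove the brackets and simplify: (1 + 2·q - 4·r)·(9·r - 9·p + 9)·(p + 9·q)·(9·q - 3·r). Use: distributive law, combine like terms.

-54·p·q·r + 81·p·r^2 - 2673·q^2·r + 729·q·r^2 - 81·p^2·q + 27·p^2·r - 567·p·q^2 + 81·p·q - 27·p·r + 729·q^2 - 243·q·r + 3564·p·q^2·r - 1350·p·q·r^2 + 1458·q^3·r - 3402·q^2·r^2 - 162·p^2·q^2 + 378·p^2·q·r - 1458·p·q^3 + 1458·q^3 + 108·p·r^3 + 972·q·r^3 - 108·p^2·r^2

(1 + 2·q - 4·r)·(9·r - 9·p + 9)·(p + 9·q)·(9·q - 3·r)
= (9·r - 9·p + 9 + 18·q·r - 18·p·q + 18·q - 36·r^2 + 36·p·r - 36·r)·(p + 9·q)·(9·q - 3·r)    [distributive law]
= (-27·r - 9·p + 9 + 18·q·r - 18·p·q + 18·q - 36·r^2 + 36·p·r)·(p + 9·q)·(9·q - 3·r)    [combine like terms]
= (-27·p·r - 243·q·r - 9·p^2 - 81·p·q + 9·p + 81·q + 18·p·q·r + 162·q^2·r - 18·p^2·q - 162·p·q^2 + 18·p·q + 162·q^2 - 36·p·r^2 - 324·q·r^2 + 36·p^2·r + 324·p·q·r)·(9·q - 3·r)    [distributive law]
= (-27·p·r - 243·q·r - 9·p^2 - 63·p·q + 9·p + 81·q + 342·p·q·r + 162·q^2·r - 18·p^2·q - 162·p·q^2 + 162·q^2 - 36·p·r^2 - 324·q·r^2 + 36·p^2·r)·(9·q - 3·r)    [combine like terms]
= -243·p·q·r + 81·p·r^2 - 2187·q^2·r + 729·q·r^2 - 81·p^2·q + 27·p^2·r - 567·p·q^2 + 189·p·q·r + 81·p·q - 27·p·r + 729·q^2 - 243·q·r + 3078·p·q^2·r - 1026·p·q·r^2 + 1458·q^3·r - 486·q^2·r^2 - 162·p^2·q^2 + 54·p^2·q·r - 1458·p·q^3 + 486·p·q^2·r + 1458·q^3 - 486·q^2·r - 324·p·q·r^2 + 108·p·r^3 - 2916·q^2·r^2 + 972·q·r^3 + 324·p^2·q·r - 108·p^2·r^2    [distributive law]
= -54·p·q·r + 81·p·r^2 - 2673·q^2·r + 729·q·r^2 - 81·p^2·q + 27·p^2·r - 567·p·q^2 + 81·p·q - 27·p·r + 729·q^2 - 243·q·r + 3564·p·q^2·r - 1350·p·q·r^2 + 1458·q^3·r - 3402·q^2·r^2 - 162·p^2·q^2 + 378·p^2·q·r - 1458·p·q^3 + 1458·q^3 + 108·p·r^3 + 972·q·r^3 - 108·p^2·r^2    [combine like terms]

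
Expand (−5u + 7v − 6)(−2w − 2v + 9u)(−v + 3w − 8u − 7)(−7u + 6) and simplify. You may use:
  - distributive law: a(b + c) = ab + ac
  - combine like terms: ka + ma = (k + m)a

(−5u + 7v − 6)(−2w − 2v + 9u)(−v + 3w − 8u − 7)(−7u + 6)
= (10uw + 10uv − 45u² − 14vw − 14v² + 63uv + 12w + 12v − 54u)(−v + 3w − 8u − 7)(−7u + 6)    [distributive law]
= (10uw + 73uv − 45u² − 14vw − 14v² + 12w + 12v − 54u)(−v + 3w − 8u − 7)(−7u + 6)    [combine like terms]
= (−10uvw + 30uw² − 80u²w − 70uw − 73uv² + 219uvw − 584u²v − 511uv + 45u²v − 135u²w + 360u³ + 315u² + 14v²w − 42vw² + 112uvw + 98vw + 14v³ − 42v²w + 112uv² + 98v² − 12vw + 36w² − 96uw − 84w − 12v² + 36vw − 96uv − 84v + 54uv − 162uw + 432u² + 378u)(−7u + 6)    [distributive law]
= (321uvw + 30uw² − 215u²w − 328uw + 39uv² − 539u²v − 553uv + 360u³ + 747u² − 28v²w − 42vw² + 122vw + 14v³ + 86v² + 36w² − 84w − 84v + 378u)(−7u + 6)    [combine like terms]
= −2247u²vw + 1926uvw − 210u²w² + 180uw² + 1505u³w − 1290u²w + 2296u²w − 1968uw − 273u²v² + 234uv² + 3773u³v − 3234u²v + 3871u²v − 3318uv − 2520u⁴ + 2160u³ − 5229u³ + 4482u² + 196uv²w − 168v²w + 294uvw² − 252vw² − 854uvw + 732vw − 98uv³ + 84v³ − 602uv² + 516v² − 252uw² + 216w² + 588uw − 504w + 588uv − 504v − 2646u² + 2268u    [distributive law]
= −2247u²vw + 1072uvw − 210u²w² − 72uw² + 1505u³w + 1006u²w − 1380uw − 273u²v² − 368uv² + 3773u³v + 637u²v − 2730uv − 2520u⁴ − 3069u³ + 1836u² + 196uv²w − 168v²w + 294uvw² − 252vw² + 732vw − 98uv³ + 84v³ + 516v² + 216w² − 504w − 504v + 2268u    [combine like terms]

−2247u²vw + 1072uvw − 210u²w² − 72uw² + 1505u³w + 1006u²w − 1380uw − 273u²v² − 368uv² + 3773u³v + 637u²v − 2730uv − 2520u⁴ − 3069u³ + 1836u² + 196uv²w − 168v²w + 294uvw² − 252vw² + 732vw − 98uv³ + 84v³ + 516v² + 216w² − 504w − 504v + 2268u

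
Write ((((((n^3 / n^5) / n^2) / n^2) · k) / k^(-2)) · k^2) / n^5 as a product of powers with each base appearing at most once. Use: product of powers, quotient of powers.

((((((n^3 / n^5) / n^2) / n^2) · k) / k^(-2)) · k^2) / n^5
= (((((n^(-2) / n^2) / n^2) · k) / k^(-2)) · k^2) / n^5    [quotient of powers]
= ((((n^(-4) / n^2) · k) / k^(-2)) · k^2) / n^5    [quotient of powers]
= (((n^(-6) · k) / k^(-2)) · k^2) / n^5    [quotient of powers]
= k^5n^(-11)    [quotient of powers; product of powers]

k^5n^(-11)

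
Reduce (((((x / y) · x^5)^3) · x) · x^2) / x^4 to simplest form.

(((((x / y) · x^5)^3) · x) · x^2) / x^4
= (((((x / y)^3) · ((x^5)^3)) · x) · x^2) / x^4    [power of a product]
= (((((x^3) / (y^3)) · ((x^5)^3)) · x) · x^2) / x^4    [power of a quotient]
= ((((x^3 / y^3) · x^15) · x) · x^2) / x^4    [power of a power]
= x^17y^(-3)    [quotient of powers; product of powers]

x^17y^(-3)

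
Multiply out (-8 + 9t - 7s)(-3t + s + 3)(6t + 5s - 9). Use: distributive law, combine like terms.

(-8 + 9t - 7s)(-3t + s + 3)(6t + 5s - 9)
= (24t - 8s - 24 - 27t² + 9st + 27t + 21st - 7s² - 21s)(6t + 5s - 9)    [distributive law]
= (51t - 29s - 24 - 27t² + 30st - 7s²)(6t + 5s - 9)    [combine like terms]
= 306t² + 255st - 459t - 174st - 145s² + 261s - 144t - 120s + 216 - 162t³ - 135st² + 243t² + 180st² + 150s²t - 270st - 42s²t - 35s³ + 63s²    [distributive law]
= 549t² - 189st - 603t - 82s² + 141s + 216 - 162t³ + 45st² + 108s²t - 35s³    [combine like terms]

549t² - 189st - 603t - 82s² + 141s + 216 - 162t³ + 45st² + 108s²t - 35s³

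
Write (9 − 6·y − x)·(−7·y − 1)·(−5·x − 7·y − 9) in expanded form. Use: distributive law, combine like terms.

(9 − 6·y − x)·(−7·y − 1)·(−5·x − 7·y − 9)
= (−63·y − 9 + 42·y^2 + 6·y + 7·x·y + x)·(−5·x − 7·y − 9)    [distributive law]
= (−57·y − 9 + 42·y^2 + 7·x·y + x)·(−5·x − 7·y − 9)    [combine like terms]
= 285·x·y + 399·y^2 + 513·y + 45·x + 63·y + 81 − 210·x·y^2 − 294·y^3 − 378·y^2 − 35·x^2·y − 49·x·y^2 − 63·x·y − 5·x^2 − 7·x·y − 9·x    [distributive law]
= 215·x·y + 21·y^2 + 576·y + 36·x + 81 − 259·x·y^2 − 294·y^3 − 35·x^2·y − 5·x^2    [combine like terms]

215·x·y + 21·y^2 + 576·y + 36·x + 81 − 259·x·y^2 − 294·y^3 − 35·x^2·y − 5·x^2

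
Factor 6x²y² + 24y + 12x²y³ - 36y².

6x²y² + 24y + 12x²y³ - 36y²
= 6(x²y² + 4y + 2x²y³ - 6y²)    [factor out 6]
= 6y(x²y + 4 + 2x²y² - 6y)    [factor out y]

6y(x²y + 4 + 2x²y² - 6y)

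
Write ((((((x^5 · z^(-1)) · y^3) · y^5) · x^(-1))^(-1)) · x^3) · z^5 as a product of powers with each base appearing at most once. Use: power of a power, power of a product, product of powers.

((((((x^5 · z^(-1)) · y^3) · y^5) · x^(-1))^(-1)) · x^3) · z^5
= ((((((x^5 · z^(-1)) · y^3) · y^5)^(-1)) · ((x^(-1))^(-1))) · x^3) · z^5    [power of a product]
= ((((((x^5 · z^(-1)) · y^3)^(-1)) · ((y^5)^(-1))) · ((x^(-1))^(-1))) · x^3) · z^5    [power of a product]
= ((((((x^5 · z^(-1))^(-1)) · ((y^3)^(-1))) · ((y^5)^(-1))) · ((x^(-1))^(-1))) · x^3) · z^5    [power of a product]
= (((((((x^5)^(-1)) · ((z^(-1))^(-1))) · ((y^3)^(-1))) · ((y^5)^(-1))) · ((x^(-1))^(-1))) · x^3) · z^5    [power of a product]
= (((((x^(-5) · ((z^(-1))^(-1))) · ((y^3)^(-1))) · ((y^5)^(-1))) · ((x^(-1))^(-1))) · x^3) · z^5    [power of a power]
= (((((x^(-5) · z) · ((y^3)^(-1))) · ((y^5)^(-1))) · ((x^(-1))^(-1))) · x^3) · z^5    [power of a power]
= (((((x^(-5) · z) · y^(-3)) · ((y^5)^(-1))) · ((x^(-1))^(-1))) · x^3) · z^5    [power of a power]
= (((((x^(-5) · z) · y^(-3)) · y^(-5)) · ((x^(-1))^(-1))) · x^3) · z^5    [power of a power]
= (((((x^(-5) · z) · y^(-3)) · y^(-5)) · x) · x^3) · z^5    [power of a power]
= x^(-1)y^(-8)z^6    [product of powers]

x^(-1)y^(-8)z^6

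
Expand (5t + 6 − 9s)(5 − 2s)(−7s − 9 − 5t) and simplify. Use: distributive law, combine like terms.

(5t + 6 − 9s)(5 − 2s)(−7s − 9 − 5t)
= (25t − 10st + 30 − 12s − 45s + 18s^2)(−7s − 9 − 5t)    [distributive law]
= (25t − 10st + 30 − 57s + 18s^2)(−7s − 9 − 5t)    [combine like terms]
= −175st − 225t − 125t^2 + 70s^2t + 90st + 50st^2 − 210s − 270 − 150t + 399s^2 + 513s + 285st − 126s^3 − 162s^2 − 90s^2t    [distributive law]
= 200st − 375t − 125t^2 − 20s^2t + 50st^2 + 303s − 270 + 237s^2 − 126s^3    [combine like terms]

200st − 375t − 125t^2 − 20s^2t + 50st^2 + 303s − 270 + 237s^2 − 126s^3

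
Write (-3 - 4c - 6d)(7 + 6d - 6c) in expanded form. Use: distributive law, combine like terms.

(-3 - 4c - 6d)(7 + 6d - 6c)
= -21 - 18d + 18c - 28c - 24cd + 24c^2 - 42d - 36d^2 + 36cd    [distributive law]
= -21 - 60d - 10c + 12cd + 24c^2 - 36d^2    [combine like terms]

-21 - 60d - 10c + 12cd + 24c^2 - 36d^2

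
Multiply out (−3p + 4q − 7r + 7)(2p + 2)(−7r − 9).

(−3p + 4q − 7r + 7)(2p + 2)(−7r − 9)
= (−6p² − 6p + 8pq + 8q − 14pr − 14r + 14p + 14)(−7r − 9)    [distributive law]
= (−6p² + 8p + 8pq + 8q − 14pr − 14r + 14)(−7r − 9)    [combine like terms]
= 42p²r + 54p² − 56pr − 72p − 56pqr − 72pq − 56qr − 72q + 98pr² + 126pr + 98r² + 126r − 98r − 126    [distributive law]
= 42p²r + 54p² + 70pr − 72p − 56pqr − 72pq − 56qr − 72q + 98pr² + 98r² + 28r − 126    [combine like terms]

42p²r + 54p² + 70pr − 72p − 56pqr − 72pq − 56qr − 72q + 98pr² + 98r² + 28r − 126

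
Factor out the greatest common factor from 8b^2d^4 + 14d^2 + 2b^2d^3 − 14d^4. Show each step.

8b^2d^4 + 14d^2 + 2b^2d^3 − 14d^4
= 2(4b^2d^4 + 7d^2 + b^2d^3 − 7d^4)    [factor out 2]
= 2d^2(4b^2d^2 + 7 + b^2d − 7d^2)    [factor out d^2]

2d^2(4b^2d^2 + 7 + b^2d − 7d^2)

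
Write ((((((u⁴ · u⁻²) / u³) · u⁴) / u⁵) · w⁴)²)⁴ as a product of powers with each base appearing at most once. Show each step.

((((((u⁴ · u⁻²) / u³) · u⁴) / u⁵) · w⁴)²)⁴
= (((((u⁴ · u⁻²) / u³) · u⁴) / u⁵) · w⁴)⁸    [power of a power]
= (((((u⁴ · u⁻²) / u³) · u⁴) / u⁵)⁸) · ((w⁴)⁸)    [power of a product]
= (((((u⁴ · u⁻²) / u³) · u⁴)⁸) / ((u⁵)⁸)) · ((w⁴)⁸)    [power of a quotient]
= (((((u⁴ · u⁻²) / u³)⁸) · ((u⁴)⁸)) / ((u⁵)⁸)) · ((w⁴)⁸)    [power of a product]
= (((((u⁴ · u⁻²)⁸) / ((u³)⁸)) · ((u⁴)⁸)) / ((u⁵)⁸)) · ((w⁴)⁸)    [power of a quotient]
= ((((((u⁴)⁸) · ((u⁻²)⁸)) / ((u³)⁸)) · ((u⁴)⁸)) / ((u⁵)⁸)) · ((w⁴)⁸)    [power of a product]
= ((((u³² · ((u⁻²)⁸)) / ((u³)⁸)) · ((u⁴)⁸)) / ((u⁵)⁸)) · ((w⁴)⁸)    [power of a power]
= ((((u³² · u⁻¹⁶) / ((u³)⁸)) · ((u⁴)⁸)) / ((u⁵)⁸)) · ((w⁴)⁸)    [power of a power]
= (((u¹⁶ / ((u³)⁸)) · ((u⁴)⁸)) / ((u⁵)⁸)) · ((w⁴)⁸)    [product of powers]
= (((u¹⁶ / u²⁴) · ((u⁴)⁸)) / ((u⁵)⁸)) · ((w⁴)⁸)    [power of a power]
= ((u⁻⁸ · ((u⁴)⁸)) / ((u⁵)⁸)) · ((w⁴)⁸)    [quotient of powers]
= ((u⁻⁸ · u³²) / ((u⁵)⁸)) · ((w⁴)⁸)    [power of a power]
= (u²⁴ / ((u⁵)⁸)) · ((w⁴)⁸)    [product of powers]
= (u²⁴ / u⁴⁰) · ((w⁴)⁸)    [power of a power]
= u⁻¹⁶ · ((w⁴)⁸)    [quotient of powers]
= u⁻¹⁶ · w³²    [power of a power]
= u⁻¹⁶w³²    [rearrange]

u⁻¹⁶w³²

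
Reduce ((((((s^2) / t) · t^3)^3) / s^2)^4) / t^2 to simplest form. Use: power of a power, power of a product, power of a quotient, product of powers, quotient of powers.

s^16t^22

((((((s^2) / t) · t^3)^3) / s^2)^4) / t^2
= ((((((s^2) / t) · t^3)^3)^4) / ((s^2)^4)) / t^2    [power of a quotient]
= (((((s^2) / t) · t^3)^12) / ((s^2)^4)) / t^2    [power of a power]
= (((((s^2) / t)^12) · ((t^3)^12)) / ((s^2)^4)) / t^2    [power of a product]
= (((((s^2)^12) / (t^12)) · ((t^3)^12)) / ((s^2)^4)) / t^2    [power of a quotient]
= ((((s^24) / (t^12)) · ((t^3)^12)) / ((s^2)^4)) / t^2    [power of a power]
= (((s^24 / t^12) · t^36) / ((s^2)^4)) / t^2    [power of a power]
= (((s^24 / t^12) · t^36) / s^8) / t^2    [power of a power]
= s^16t^22    [quotient of powers; product of powers]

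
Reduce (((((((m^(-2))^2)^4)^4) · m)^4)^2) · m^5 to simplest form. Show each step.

(((((((m^(-2))^2)^4)^4) · m)^4)^2) · m^5
= ((((((m^(-2))^2)^4)^4) · m)^8) · m^5    [power of a power]
= ((((((m^(-2))^2)^4)^4)^8) · (m^8)) · m^5    [power of a product]
= (((((m^(-2))^2)^4)^32) · (m^8)) · m^5    [power of a power]
= ((((m^(-2))^2)^128) · (m^8)) · m^5    [power of a power]
= (((m^(-2))^256) · (m^8)) · m^5    [power of a power]
= (m^(-512) · (m^8)) · m^5    [power of a power]
= m^(-504) · m^5    [product of powers]
= m^(-499)    [product of powers]

m^(-499)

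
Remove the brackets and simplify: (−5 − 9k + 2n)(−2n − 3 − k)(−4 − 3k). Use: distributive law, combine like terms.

−16n − 76kn − 60 − 173k − 132k^2 − 48k^2n − 27k^3 + 16n^2 + 12kn^2

(−5 − 9k + 2n)(−2n − 3 − k)(−4 − 3k)
= (10n + 15 + 5k + 18kn + 27k + 9k^2 − 4n^2 − 6n − 2kn)(−4 − 3k)    [distributive law]
= (4n + 15 + 32k + 16kn + 9k^2 − 4n^2)(−4 − 3k)    [combine like terms]
= −16n − 12kn − 60 − 45k − 128k − 96k^2 − 64kn − 48k^2n − 36k^2 − 27k^3 + 16n^2 + 12kn^2    [distributive law]
= −16n − 76kn − 60 − 173k − 132k^2 − 48k^2n − 27k^3 + 16n^2 + 12kn^2    [combine like terms]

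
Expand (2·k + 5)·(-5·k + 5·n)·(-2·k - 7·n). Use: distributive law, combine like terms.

20·k^3 + 50·k^2·n - 70·k·n^2 + 50·k^2 + 125·k·n - 175·n^2

(2·k + 5)·(-5·k + 5·n)·(-2·k - 7·n)
= (-10·k^2 + 10·k·n - 25·k + 25·n)·(-2·k - 7·n)    [distributive law]
= 20·k^3 + 70·k^2·n - 20·k^2·n - 70·k·n^2 + 50·k^2 + 175·k·n - 50·k·n - 175·n^2    [distributive law]
= 20·k^3 + 50·k^2·n - 70·k·n^2 + 50·k^2 + 125·k·n - 175·n^2    [combine like terms]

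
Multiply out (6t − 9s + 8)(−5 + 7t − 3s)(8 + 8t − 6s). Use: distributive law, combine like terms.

−112t + 544t^2 − 636st + 336t^3 − 900st^2 + 702s^2t + 408s + 90s^2 − 162s^3 − 320

(6t − 9s + 8)(−5 + 7t − 3s)(8 + 8t − 6s)
= (−30t + 42t^2 − 18st + 45s − 63st + 27s^2 − 40 + 56t − 24s)(8 + 8t − 6s)    [distributive law]
= (26t + 42t^2 − 81st + 21s + 27s^2 − 40)(8 + 8t − 6s)    [combine like terms]
= 208t + 208t^2 − 156st + 336t^2 + 336t^3 − 252st^2 − 648st − 648st^2 + 486s^2t + 168s + 168st − 126s^2 + 216s^2 + 216s^2t − 162s^3 − 320 − 320t + 240s    [distributive law]
= −112t + 544t^2 − 636st + 336t^3 − 900st^2 + 702s^2t + 408s + 90s^2 − 162s^3 − 320    [combine like terms]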